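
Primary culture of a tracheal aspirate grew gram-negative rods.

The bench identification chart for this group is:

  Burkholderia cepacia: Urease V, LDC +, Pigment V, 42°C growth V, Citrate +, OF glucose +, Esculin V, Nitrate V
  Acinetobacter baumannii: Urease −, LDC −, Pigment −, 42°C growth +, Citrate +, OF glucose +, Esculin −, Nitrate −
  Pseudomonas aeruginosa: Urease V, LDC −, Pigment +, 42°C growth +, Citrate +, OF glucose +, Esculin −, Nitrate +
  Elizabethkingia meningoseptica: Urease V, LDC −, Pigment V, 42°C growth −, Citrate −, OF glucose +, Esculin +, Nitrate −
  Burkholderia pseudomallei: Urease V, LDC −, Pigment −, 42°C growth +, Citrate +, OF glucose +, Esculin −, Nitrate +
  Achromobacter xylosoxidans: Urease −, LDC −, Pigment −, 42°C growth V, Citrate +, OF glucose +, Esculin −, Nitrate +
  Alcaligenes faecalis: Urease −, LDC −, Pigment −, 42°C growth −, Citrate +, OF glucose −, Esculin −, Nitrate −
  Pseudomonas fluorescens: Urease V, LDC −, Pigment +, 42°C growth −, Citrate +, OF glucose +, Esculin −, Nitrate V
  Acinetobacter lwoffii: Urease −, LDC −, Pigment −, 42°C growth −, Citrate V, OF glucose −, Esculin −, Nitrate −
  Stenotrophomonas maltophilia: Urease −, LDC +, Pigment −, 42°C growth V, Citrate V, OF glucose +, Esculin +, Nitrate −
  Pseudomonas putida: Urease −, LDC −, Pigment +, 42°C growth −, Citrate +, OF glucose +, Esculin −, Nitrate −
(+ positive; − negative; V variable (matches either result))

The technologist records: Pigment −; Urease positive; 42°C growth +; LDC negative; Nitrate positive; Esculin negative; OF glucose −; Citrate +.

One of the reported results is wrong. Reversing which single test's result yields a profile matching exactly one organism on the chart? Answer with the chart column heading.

OF glucose

As reported, no row in the chart matches all 8 reactions.
Reversing Nitrate → still no organism matches.
Reversing Pigment → still no organism matches.
Reversing Urease → still no organism matches.
Reversing LDC → still no organism matches.
Reversing Esculin → still no organism matches.
Reversing 42°C growth → still no organism matches.
Reversing OF glucose (to +) → unique match: Burkholderia pseudomallei.
Reversing Citrate → still no organism matches.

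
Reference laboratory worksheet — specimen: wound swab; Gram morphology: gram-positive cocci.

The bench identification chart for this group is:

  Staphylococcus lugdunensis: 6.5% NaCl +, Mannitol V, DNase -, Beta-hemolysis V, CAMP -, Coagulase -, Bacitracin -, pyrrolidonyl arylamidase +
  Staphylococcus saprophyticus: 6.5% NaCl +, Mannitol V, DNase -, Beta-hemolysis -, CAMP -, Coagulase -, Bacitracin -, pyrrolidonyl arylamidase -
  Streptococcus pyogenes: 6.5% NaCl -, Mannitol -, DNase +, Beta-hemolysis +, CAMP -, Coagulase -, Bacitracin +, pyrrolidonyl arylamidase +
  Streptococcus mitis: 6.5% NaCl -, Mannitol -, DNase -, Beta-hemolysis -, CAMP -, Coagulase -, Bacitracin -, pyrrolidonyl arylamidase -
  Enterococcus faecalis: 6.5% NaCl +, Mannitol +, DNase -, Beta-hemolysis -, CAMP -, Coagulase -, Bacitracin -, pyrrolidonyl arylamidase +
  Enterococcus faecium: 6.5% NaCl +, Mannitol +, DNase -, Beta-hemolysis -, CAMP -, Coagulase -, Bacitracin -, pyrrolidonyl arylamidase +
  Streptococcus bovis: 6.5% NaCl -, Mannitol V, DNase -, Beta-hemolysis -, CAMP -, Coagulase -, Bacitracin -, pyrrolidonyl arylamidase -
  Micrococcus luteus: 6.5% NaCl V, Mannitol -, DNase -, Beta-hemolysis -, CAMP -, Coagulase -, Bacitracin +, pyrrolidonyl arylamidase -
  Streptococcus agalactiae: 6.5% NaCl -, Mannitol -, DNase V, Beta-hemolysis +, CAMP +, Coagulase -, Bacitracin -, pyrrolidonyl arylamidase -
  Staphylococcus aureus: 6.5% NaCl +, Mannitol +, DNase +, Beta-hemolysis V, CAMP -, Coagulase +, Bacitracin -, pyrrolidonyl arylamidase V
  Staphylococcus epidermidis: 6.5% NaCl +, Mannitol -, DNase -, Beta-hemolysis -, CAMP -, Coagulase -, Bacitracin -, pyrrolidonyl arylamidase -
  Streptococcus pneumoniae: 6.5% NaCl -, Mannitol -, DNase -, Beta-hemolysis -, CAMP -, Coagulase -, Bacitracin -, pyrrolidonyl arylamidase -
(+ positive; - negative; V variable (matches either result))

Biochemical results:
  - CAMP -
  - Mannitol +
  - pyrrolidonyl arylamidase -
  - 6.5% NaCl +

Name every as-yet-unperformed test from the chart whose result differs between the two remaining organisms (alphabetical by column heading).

Coagulase, DNase

CAMP -: excludes Streptococcus agalactiae — 11 left.
pyrrolidonyl arylamidase -: excludes Staphylococcus lugdunensis, Streptococcus pyogenes, Enterococcus faecalis, Enterococcus faecium — 7 left.
Mannitol +: excludes Streptococcus mitis, Micrococcus luteus, Staphylococcus epidermidis, Streptococcus pneumoniae — 3 left.
6.5% NaCl +: excludes Streptococcus bovis — 2 left.
Two candidates remain: Staphylococcus aureus and Staphylococcus saprophyticus.
  DNase: Staphylococcus aureus +, Staphylococcus saprophyticus - — discriminates.
  Beta-hemolysis: V vs - — variable for at least one, does not separate.
  Coagulase: Staphylococcus aureus +, Staphylococcus saprophyticus - — discriminates.
  Bacitracin: - vs - — same for both, does not separate.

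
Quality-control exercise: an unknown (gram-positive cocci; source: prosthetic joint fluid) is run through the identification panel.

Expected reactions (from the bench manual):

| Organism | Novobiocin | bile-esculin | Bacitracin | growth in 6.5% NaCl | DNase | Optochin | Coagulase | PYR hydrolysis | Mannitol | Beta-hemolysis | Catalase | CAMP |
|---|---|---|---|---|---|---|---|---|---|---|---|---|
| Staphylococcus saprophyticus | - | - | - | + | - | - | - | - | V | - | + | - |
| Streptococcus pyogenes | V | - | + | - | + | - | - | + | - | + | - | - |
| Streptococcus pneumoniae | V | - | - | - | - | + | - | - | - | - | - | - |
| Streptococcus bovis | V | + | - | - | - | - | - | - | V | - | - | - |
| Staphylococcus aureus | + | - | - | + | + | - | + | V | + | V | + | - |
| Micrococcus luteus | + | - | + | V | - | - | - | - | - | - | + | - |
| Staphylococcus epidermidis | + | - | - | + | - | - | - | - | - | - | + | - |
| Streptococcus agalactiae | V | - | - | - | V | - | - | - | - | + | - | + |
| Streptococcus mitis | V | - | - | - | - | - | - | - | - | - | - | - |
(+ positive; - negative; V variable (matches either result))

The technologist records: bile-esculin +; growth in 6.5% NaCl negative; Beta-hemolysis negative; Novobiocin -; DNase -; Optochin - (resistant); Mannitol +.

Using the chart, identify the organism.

Streptococcus bovis

Beta-hemolysis -: excludes Streptococcus pyogenes, Streptococcus agalactiae — 7 left.
Mannitol +: excludes Streptococcus pneumoniae, Micrococcus luteus, Staphylococcus epidermidis, Streptococcus mitis — 3 left.
DNase -: excludes Staphylococcus aureus — 2 left.
growth in 6.5% NaCl -: excludes Staphylococcus saprophyticus — 1 left.
bile-esculin +: the one remaining candidate is consistent.
Novobiocin -: the one remaining candidate is consistent.
Optochin -: the one remaining candidate is consistent.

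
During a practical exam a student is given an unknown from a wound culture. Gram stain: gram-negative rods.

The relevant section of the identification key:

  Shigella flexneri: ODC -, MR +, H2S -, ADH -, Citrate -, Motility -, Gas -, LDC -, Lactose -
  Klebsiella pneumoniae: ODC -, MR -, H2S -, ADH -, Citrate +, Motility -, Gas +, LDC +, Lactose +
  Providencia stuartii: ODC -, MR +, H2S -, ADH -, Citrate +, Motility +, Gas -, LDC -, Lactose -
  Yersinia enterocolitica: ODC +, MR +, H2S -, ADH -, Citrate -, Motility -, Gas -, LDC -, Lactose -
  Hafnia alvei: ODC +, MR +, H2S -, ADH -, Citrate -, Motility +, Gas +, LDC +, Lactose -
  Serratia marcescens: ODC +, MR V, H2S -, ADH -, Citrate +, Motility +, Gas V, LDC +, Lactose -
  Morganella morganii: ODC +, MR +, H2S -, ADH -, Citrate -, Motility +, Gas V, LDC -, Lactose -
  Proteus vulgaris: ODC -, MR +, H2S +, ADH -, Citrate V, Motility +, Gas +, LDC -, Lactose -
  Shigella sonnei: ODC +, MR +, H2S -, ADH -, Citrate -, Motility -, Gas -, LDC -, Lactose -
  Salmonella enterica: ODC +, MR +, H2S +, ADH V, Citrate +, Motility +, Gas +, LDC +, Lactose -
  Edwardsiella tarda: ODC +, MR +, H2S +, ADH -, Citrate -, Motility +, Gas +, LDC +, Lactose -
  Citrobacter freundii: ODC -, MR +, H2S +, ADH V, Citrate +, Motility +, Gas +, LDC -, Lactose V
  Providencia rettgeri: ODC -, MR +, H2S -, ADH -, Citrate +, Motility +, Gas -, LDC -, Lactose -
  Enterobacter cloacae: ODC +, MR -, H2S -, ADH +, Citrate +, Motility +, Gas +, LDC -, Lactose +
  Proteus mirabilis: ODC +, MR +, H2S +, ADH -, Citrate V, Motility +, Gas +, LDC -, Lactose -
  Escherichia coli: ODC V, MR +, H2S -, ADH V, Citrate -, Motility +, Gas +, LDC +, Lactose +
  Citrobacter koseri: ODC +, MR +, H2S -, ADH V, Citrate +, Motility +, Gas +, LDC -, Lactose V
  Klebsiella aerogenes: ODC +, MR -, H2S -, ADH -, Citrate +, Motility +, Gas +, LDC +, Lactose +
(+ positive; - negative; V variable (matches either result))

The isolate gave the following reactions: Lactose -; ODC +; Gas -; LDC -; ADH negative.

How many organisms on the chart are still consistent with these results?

3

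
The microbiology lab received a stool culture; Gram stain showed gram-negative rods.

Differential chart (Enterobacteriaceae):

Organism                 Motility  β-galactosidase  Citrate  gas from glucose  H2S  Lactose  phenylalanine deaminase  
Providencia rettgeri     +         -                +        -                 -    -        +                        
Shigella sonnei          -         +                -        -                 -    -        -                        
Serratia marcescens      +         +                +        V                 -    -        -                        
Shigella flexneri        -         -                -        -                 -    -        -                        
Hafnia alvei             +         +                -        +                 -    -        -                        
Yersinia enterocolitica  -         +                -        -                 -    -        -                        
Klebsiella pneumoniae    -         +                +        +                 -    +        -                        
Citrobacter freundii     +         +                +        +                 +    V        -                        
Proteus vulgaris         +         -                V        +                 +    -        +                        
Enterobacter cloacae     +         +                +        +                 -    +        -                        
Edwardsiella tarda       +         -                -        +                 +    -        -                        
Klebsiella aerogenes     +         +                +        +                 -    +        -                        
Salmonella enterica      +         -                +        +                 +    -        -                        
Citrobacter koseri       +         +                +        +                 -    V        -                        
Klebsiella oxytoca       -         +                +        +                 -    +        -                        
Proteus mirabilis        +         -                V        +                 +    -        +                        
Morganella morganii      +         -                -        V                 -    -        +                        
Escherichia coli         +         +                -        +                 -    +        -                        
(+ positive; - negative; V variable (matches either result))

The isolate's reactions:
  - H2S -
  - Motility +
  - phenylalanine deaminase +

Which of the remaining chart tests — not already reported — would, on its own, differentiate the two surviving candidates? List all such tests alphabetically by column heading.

phenylalanine deaminase +: excludes 14 organisms — 4 left.
H2S -: excludes Proteus vulgaris, Proteus mirabilis — 2 left.
Motility +: all 2 remaining candidates are consistent.
Two candidates remain: Morganella morganii and Providencia rettgeri.
  β-galactosidase: - vs - — same for both, does not separate.
  Citrate: Morganella morganii -, Providencia rettgeri + — discriminates.
  gas from glucose: V vs - — variable for at least one, does not separate.
  Lactose: - vs - — same for both, does not separate.

Citrate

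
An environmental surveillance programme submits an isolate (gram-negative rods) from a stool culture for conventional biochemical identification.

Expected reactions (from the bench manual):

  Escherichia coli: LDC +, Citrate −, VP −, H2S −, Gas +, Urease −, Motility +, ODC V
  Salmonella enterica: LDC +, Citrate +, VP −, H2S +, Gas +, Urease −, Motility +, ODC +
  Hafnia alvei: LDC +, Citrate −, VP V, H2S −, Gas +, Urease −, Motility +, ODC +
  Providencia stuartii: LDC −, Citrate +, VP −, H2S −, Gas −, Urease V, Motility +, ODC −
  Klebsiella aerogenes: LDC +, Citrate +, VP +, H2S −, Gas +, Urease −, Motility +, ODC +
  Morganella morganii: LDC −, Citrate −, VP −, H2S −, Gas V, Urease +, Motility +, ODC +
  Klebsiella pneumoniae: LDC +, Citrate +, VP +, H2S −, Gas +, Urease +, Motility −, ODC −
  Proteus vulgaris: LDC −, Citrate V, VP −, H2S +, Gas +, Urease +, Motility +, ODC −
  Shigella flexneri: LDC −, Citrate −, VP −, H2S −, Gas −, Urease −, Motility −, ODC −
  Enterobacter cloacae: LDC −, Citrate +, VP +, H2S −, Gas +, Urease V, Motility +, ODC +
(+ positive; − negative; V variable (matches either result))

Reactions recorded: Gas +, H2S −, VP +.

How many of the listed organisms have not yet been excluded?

4

H2S −: excludes Salmonella enterica, Proteus vulgaris — 8 left.
VP +: excludes Escherichia coli, Providencia stuartii, Morganella morganii, Shigella flexneri — 4 left.
Gas +: all 4 remaining candidates are consistent.
Still consistent: Enterobacter cloacae, Hafnia alvei, Klebsiella aerogenes, Klebsiella pneumoniae.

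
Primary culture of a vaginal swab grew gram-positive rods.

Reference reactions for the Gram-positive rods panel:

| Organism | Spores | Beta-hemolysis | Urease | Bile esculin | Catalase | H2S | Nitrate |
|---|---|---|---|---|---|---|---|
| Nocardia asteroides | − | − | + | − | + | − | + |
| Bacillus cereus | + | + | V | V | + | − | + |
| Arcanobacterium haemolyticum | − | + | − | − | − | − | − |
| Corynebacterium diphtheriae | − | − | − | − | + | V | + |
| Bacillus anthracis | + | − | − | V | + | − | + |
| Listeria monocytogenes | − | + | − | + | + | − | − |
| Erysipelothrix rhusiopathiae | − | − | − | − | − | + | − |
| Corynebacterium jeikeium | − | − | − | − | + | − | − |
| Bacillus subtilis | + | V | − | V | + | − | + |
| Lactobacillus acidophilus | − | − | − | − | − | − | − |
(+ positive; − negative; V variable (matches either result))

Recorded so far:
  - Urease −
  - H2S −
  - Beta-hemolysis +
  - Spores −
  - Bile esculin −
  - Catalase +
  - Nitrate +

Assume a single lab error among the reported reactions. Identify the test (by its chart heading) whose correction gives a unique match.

Beta-hemolysis

As reported, no row in the chart matches all 7 reactions.
Reversing H2S → still no organism matches.
Reversing Urease → still no organism matches.
Reversing Catalase → still no organism matches.
Reversing Spores → 2 organisms match (not unique).
Reversing Bile esculin → still no organism matches.
Reversing Nitrate → still no organism matches.
Reversing Beta-hemolysis (to −) → unique match: Corynebacterium diphtheriae.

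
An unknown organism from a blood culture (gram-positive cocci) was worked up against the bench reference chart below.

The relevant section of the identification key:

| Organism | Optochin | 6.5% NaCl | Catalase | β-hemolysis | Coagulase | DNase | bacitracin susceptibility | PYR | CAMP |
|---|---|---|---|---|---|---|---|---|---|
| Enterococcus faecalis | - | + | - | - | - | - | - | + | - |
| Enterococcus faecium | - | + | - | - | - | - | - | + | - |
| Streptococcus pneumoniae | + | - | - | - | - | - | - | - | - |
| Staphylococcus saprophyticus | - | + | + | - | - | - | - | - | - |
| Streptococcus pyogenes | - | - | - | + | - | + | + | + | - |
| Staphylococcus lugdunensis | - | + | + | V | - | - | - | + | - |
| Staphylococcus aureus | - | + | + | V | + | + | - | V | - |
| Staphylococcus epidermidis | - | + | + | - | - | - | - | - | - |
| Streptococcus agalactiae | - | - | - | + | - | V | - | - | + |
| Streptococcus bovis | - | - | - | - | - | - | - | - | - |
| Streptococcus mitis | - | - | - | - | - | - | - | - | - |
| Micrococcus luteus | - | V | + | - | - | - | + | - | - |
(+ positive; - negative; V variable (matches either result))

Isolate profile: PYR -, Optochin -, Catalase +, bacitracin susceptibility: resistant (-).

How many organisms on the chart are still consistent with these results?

bacitracin susceptibility -: excludes Streptococcus pyogenes, Micrococcus luteus — 10 left.
PYR -: excludes Enterococcus faecalis, Enterococcus faecium, Staphylococcus lugdunensis — 7 left.
Optochin -: excludes Streptococcus pneumoniae — 6 left.
Catalase +: excludes Streptococcus agalactiae, Streptococcus bovis, Streptococcus mitis — 3 left.
Still consistent: Staphylococcus aureus, Staphylococcus epidermidis, Staphylococcus saprophyticus.

3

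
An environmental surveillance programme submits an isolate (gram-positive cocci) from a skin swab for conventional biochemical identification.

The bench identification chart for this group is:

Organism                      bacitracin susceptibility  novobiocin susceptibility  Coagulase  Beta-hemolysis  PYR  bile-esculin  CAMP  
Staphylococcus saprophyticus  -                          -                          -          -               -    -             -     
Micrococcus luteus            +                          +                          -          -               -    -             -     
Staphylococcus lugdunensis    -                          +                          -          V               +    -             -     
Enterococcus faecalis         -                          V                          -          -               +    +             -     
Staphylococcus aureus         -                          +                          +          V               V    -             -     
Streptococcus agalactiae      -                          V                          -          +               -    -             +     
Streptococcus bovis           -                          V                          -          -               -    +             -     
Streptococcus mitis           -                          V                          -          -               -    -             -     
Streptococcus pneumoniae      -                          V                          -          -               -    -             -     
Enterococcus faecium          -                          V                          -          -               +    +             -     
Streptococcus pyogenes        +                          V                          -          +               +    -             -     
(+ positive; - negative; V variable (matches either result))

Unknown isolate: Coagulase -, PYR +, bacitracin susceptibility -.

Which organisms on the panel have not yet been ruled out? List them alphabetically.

Coagulase -: excludes Staphylococcus aureus — 10 left.
PYR +: excludes 6 organisms — 4 left.
bacitracin susceptibility -: excludes Streptococcus pyogenes — 3 left.

Enterococcus faecalis, Enterococcus faecium, Staphylococcus lugdunensis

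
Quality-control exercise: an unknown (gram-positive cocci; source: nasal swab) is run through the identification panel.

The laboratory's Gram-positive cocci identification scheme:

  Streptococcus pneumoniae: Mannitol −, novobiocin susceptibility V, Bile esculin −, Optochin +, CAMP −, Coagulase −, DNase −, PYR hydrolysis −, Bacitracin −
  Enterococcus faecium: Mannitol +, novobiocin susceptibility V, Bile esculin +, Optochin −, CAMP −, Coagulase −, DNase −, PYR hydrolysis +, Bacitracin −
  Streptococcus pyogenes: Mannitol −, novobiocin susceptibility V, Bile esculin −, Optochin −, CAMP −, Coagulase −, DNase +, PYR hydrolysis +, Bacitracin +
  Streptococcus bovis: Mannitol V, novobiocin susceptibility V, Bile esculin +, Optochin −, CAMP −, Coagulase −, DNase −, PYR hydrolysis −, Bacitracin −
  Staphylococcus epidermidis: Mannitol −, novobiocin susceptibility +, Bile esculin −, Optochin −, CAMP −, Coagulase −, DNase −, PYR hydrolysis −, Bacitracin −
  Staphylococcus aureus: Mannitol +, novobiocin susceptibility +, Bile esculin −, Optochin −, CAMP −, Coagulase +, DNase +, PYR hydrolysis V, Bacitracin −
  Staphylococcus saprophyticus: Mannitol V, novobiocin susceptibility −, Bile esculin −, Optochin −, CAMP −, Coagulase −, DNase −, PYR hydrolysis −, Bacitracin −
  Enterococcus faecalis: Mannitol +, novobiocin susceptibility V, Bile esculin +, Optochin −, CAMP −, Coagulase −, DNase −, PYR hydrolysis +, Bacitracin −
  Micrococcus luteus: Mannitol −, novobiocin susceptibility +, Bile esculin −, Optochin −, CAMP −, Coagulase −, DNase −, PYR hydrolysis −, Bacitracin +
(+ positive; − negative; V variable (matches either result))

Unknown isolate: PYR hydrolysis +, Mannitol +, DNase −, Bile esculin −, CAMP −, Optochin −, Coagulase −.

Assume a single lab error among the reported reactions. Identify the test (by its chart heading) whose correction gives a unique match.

As reported, no row in the chart matches all 7 reactions.
Reversing CAMP → still no organism matches.
Reversing Optochin → still no organism matches.
Reversing PYR hydrolysis (to −) → unique match: Staphylococcus saprophyticus.
Reversing DNase → still no organism matches.
Reversing Mannitol → still no organism matches.
Reversing Bile esculin → 2 organisms match (not unique).
Reversing Coagulase → still no organism matches.

PYR hydrolysis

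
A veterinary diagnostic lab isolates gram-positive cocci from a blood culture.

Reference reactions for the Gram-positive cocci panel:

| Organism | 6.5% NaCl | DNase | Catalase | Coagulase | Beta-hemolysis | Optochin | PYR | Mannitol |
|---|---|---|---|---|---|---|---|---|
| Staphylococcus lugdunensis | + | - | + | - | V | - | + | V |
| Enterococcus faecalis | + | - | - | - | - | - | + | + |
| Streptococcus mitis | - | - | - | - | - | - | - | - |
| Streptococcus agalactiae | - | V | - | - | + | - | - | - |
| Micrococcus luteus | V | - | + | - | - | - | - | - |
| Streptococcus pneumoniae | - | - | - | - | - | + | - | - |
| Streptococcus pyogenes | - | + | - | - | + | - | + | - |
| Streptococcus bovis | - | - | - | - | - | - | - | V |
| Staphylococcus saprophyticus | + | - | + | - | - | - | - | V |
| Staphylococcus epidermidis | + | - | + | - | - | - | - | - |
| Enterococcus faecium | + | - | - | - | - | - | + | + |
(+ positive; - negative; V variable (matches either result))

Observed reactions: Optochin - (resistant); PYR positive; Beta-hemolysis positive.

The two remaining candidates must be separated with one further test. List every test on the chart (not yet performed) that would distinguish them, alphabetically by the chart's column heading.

PYR +: excludes 7 organisms — 4 left.
Optochin -: all 4 remaining candidates are consistent.
Beta-hemolysis +: excludes Enterococcus faecalis, Enterococcus faecium — 2 left.
Two candidates remain: Staphylococcus lugdunensis and Streptococcus pyogenes.
  6.5% NaCl: Staphylococcus lugdunensis +, Streptococcus pyogenes - — discriminates.
  DNase: Staphylococcus lugdunensis -, Streptococcus pyogenes + — discriminates.
  Catalase: Staphylococcus lugdunensis +, Streptococcus pyogenes - — discriminates.
  Coagulase: - vs - — same for both, does not separate.
  Mannitol: V vs - — variable for at least one, does not separate.

6.5% NaCl, Catalase, DNase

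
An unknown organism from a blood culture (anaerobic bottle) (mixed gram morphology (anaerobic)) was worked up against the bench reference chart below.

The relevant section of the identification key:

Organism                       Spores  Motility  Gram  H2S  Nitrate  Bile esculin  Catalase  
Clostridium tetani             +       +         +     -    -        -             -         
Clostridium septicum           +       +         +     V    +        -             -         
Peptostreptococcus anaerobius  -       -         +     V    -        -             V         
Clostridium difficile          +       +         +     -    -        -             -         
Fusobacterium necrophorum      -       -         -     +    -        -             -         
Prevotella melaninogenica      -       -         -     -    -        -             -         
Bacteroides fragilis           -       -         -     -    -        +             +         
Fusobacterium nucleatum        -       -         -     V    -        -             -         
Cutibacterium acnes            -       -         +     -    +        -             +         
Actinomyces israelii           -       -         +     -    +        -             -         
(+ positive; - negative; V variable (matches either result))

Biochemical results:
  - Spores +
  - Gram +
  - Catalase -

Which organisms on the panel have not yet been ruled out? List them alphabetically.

Catalase -: excludes Bacteroides fragilis, Cutibacterium acnes — 8 left.
Gram +: excludes Fusobacterium necrophorum, Prevotella melaninogenica, Fusobacterium nucleatum — 5 left.
Spores +: excludes Peptostreptococcus anaerobius, Actinomyces israelii — 3 left.

Clostridium difficile, Clostridium septicum, Clostridium tetani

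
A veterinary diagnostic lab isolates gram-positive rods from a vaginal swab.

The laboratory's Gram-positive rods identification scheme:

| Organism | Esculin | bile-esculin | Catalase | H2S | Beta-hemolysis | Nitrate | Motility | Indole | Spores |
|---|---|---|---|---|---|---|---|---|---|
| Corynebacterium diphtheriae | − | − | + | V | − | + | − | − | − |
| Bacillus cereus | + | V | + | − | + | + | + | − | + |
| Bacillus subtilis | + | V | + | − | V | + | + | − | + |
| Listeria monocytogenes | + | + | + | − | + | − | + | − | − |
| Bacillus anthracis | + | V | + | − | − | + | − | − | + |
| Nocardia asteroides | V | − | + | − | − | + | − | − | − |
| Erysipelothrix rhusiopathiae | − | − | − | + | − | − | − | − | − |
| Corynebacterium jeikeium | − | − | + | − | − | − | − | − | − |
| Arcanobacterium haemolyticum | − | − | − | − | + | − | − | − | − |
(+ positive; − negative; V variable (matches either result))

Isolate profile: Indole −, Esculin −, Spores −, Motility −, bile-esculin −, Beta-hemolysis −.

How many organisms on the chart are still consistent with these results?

Beta-hemolysis −: excludes Bacillus cereus, Listeria monocytogenes, Arcanobacterium haemolyticum — 6 left.
Esculin −: excludes Bacillus subtilis, Bacillus anthracis — 4 left.
Indole −: all 4 remaining candidates are consistent.
bile-esculin −: all 4 remaining candidates are consistent.
Motility −: all 4 remaining candidates are consistent.
Spores −: all 4 remaining candidates are consistent.
Still consistent: Corynebacterium diphtheriae, Corynebacterium jeikeium, Erysipelothrix rhusiopathiae, Nocardia asteroides.

4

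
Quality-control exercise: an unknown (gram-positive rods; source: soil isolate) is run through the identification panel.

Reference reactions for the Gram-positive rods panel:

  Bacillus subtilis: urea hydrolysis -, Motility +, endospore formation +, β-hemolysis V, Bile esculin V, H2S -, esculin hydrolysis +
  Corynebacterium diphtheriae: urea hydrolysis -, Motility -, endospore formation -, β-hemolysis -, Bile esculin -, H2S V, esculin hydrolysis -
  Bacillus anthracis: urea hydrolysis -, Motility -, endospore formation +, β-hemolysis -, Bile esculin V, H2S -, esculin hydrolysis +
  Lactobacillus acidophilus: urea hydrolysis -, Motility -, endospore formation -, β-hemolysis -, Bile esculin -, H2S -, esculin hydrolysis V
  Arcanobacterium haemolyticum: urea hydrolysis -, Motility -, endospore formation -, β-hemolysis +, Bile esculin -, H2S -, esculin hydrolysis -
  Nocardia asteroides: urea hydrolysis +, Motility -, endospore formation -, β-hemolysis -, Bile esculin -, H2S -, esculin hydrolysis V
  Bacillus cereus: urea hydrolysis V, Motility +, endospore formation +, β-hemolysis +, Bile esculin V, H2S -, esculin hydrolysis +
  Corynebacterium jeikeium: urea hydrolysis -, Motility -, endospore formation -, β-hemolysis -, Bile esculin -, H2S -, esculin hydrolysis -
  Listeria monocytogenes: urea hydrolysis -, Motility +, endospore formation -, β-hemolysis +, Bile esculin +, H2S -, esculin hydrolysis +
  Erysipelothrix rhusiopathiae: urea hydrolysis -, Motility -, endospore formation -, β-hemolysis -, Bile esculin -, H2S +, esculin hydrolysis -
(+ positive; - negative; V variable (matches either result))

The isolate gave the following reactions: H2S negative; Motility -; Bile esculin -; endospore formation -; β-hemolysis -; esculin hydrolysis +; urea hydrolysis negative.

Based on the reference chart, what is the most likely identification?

β-hemolysis -: excludes Arcanobacterium haemolyticum, Bacillus cereus, Listeria monocytogenes — 7 left.
urea hydrolysis -: excludes Nocardia asteroides — 6 left.
H2S -: excludes Erysipelothrix rhusiopathiae — 5 left.
endospore formation -: excludes Bacillus subtilis, Bacillus anthracis — 3 left.
Motility -: all 3 remaining candidates are consistent.
esculin hydrolysis +: excludes Corynebacterium diphtheriae, Corynebacterium jeikeium — 1 left.
Bile esculin -: the one remaining candidate is consistent.

Lactobacillus acidophilus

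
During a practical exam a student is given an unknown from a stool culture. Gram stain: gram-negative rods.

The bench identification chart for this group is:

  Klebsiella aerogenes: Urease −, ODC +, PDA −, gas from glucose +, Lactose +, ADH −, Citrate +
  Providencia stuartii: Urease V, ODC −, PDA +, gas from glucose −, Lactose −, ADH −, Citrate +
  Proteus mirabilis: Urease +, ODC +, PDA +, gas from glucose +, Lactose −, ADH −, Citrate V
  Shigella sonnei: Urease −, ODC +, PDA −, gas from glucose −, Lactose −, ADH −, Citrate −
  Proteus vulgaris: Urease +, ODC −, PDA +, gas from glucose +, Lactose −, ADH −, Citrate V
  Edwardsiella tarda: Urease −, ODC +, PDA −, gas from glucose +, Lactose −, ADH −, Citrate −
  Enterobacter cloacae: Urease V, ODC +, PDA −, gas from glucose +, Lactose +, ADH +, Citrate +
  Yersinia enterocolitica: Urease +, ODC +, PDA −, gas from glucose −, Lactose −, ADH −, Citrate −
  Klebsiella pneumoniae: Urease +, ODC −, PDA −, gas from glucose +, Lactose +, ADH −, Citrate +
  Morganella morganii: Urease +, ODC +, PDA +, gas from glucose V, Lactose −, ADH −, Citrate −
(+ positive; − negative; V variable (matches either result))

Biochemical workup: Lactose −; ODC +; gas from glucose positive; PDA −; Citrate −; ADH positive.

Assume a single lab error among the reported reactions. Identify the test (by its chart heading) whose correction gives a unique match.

ADH

As reported, no row in the chart matches all 6 reactions.
Reversing Citrate → still no organism matches.
Reversing ODC → still no organism matches.
Reversing PDA → still no organism matches.
Reversing gas from glucose → still no organism matches.
Reversing ADH (to −) → unique match: Edwardsiella tarda.
Reversing Lactose → still no organism matches.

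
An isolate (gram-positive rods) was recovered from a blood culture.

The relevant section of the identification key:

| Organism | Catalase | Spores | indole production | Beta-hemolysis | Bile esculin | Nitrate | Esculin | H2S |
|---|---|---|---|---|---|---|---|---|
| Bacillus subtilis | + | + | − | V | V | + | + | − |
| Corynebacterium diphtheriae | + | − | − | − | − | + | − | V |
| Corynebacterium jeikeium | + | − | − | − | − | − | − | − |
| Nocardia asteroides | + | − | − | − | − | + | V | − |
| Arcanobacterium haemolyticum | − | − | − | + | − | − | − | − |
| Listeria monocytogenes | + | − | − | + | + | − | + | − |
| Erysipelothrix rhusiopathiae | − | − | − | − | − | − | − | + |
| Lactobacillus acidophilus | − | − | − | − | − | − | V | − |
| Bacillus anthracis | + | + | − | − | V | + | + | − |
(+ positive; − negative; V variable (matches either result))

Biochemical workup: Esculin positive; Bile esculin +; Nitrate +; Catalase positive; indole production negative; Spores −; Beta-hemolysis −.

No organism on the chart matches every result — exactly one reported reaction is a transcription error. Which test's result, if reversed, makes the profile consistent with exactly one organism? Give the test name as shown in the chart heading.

Bile esculin

As reported, no row in the chart matches all 7 reactions.
Reversing Spores → 2 organisms match (not unique).
Reversing indole production → still no organism matches.
Reversing Bile esculin (to −) → unique match: Nocardia asteroides.
Reversing Nitrate → still no organism matches.
Reversing Esculin → still no organism matches.
Reversing Beta-hemolysis → still no organism matches.
Reversing Catalase → still no organism matches.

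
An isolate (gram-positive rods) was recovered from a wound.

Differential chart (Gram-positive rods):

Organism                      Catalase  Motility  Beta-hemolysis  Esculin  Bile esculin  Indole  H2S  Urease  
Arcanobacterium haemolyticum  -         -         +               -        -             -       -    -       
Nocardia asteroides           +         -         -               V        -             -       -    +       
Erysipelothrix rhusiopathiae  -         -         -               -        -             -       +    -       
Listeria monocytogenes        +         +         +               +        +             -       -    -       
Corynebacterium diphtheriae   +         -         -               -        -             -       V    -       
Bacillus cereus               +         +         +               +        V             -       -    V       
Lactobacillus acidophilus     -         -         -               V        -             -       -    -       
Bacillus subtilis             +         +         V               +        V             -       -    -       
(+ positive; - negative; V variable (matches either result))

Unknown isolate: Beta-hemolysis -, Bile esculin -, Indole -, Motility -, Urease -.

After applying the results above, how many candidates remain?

Beta-hemolysis -: excludes Arcanobacterium haemolyticum, Listeria monocytogenes, Bacillus cereus — 5 left.
Bile esculin -: all 5 remaining candidates are consistent.
Indole -: all 5 remaining candidates are consistent.
Motility -: excludes Bacillus subtilis — 4 left.
Urease -: excludes Nocardia asteroides — 3 left.
Still consistent: Corynebacterium diphtheriae, Erysipelothrix rhusiopathiae, Lactobacillus acidophilus.

3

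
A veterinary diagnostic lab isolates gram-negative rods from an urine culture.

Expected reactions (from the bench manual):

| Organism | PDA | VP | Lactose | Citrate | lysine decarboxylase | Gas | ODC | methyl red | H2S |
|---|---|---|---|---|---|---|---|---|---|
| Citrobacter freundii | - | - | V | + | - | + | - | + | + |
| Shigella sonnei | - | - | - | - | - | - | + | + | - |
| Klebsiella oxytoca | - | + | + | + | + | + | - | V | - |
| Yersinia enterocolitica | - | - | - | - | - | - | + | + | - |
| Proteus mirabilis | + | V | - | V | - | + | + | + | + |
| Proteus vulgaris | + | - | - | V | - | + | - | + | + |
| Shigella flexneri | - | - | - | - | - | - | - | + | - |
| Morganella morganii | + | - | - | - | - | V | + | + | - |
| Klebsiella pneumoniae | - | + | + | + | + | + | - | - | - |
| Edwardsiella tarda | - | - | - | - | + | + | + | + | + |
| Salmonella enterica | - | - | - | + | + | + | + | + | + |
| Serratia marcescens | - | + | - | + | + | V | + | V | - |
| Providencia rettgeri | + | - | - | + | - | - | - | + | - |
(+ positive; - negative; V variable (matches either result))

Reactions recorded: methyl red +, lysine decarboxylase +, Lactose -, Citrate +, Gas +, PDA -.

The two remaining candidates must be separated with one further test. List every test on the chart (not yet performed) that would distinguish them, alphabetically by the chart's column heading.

H2S, VP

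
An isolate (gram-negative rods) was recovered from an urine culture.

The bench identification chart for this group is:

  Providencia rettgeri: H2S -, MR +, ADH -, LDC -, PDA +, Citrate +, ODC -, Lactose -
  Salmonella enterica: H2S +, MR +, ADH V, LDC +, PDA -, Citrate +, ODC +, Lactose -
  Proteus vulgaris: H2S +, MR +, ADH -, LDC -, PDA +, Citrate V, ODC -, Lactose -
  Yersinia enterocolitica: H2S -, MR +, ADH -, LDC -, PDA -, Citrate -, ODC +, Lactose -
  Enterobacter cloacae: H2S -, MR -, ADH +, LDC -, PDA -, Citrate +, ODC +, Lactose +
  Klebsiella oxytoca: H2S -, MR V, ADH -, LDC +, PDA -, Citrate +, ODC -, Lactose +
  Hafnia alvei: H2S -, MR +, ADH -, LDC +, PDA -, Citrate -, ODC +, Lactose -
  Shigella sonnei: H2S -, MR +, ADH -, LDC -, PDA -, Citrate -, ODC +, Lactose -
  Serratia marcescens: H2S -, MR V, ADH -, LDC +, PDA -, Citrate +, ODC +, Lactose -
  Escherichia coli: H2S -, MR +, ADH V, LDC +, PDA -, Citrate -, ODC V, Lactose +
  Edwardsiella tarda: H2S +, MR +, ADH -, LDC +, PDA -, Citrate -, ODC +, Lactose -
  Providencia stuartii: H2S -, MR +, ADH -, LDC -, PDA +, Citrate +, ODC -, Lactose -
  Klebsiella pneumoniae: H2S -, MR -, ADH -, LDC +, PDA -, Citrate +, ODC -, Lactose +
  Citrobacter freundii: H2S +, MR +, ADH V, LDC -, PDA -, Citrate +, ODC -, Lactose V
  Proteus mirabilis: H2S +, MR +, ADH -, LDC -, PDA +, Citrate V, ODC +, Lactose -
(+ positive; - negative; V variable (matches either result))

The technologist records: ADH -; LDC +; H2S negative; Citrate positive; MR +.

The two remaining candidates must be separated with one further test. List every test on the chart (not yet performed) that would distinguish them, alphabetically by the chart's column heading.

Lactose, ODC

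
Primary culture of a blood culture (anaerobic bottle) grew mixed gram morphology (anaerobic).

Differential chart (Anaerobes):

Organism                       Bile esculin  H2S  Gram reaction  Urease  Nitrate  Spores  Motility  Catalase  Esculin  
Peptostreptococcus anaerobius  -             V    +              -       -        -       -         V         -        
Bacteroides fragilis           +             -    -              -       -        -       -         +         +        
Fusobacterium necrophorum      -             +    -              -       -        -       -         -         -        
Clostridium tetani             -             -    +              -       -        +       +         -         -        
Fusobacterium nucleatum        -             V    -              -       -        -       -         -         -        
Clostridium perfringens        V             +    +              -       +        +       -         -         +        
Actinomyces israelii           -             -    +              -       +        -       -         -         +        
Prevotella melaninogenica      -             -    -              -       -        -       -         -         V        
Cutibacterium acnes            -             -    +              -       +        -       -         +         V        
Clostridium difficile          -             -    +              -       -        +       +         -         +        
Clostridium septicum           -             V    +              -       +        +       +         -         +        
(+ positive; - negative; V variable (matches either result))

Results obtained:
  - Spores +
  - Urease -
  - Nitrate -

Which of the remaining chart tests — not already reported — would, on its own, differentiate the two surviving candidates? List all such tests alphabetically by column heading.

Spores +: excludes 7 organisms — 4 left.
Urease -: all 4 remaining candidates are consistent.
Nitrate -: excludes Clostridium perfringens, Clostridium septicum — 2 left.
Two candidates remain: Clostridium difficile and Clostridium tetani.
  Bile esculin: - vs - — same for both, does not separate.
  H2S: - vs - — same for both, does not separate.
  Gram reaction: + vs + — same for both, does not separate.
  Motility: + vs + — same for both, does not separate.
  Catalase: - vs - — same for both, does not separate.
  Esculin: Clostridium difficile +, Clostridium tetani - — discriminates.

Esculin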